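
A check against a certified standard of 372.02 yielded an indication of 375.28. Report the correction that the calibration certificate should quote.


Correction = standard - reading
= 372.02 - 375.28
= -3.2600

-3.2600


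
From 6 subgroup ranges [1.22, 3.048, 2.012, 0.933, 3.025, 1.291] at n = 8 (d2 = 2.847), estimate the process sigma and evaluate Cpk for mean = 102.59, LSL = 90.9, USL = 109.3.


R_bar = (1.22 + 3.048 + 2.012 + 0.933 + 3.025 + 1.291) / 6 = 1.9215
sigma = R_bar / d2 = 1.9215 / 2.847 = 0.67492097
Cp = (USL - LSL)/(6*sigma) = (109.3 - 90.9)/(6*0.67492097) = 4.5437
Cpu = (109.3 - 102.59)/(3*0.67492097) = 3.3140
Cpl = (102.59 - 90.9)/(3*0.67492097) = 5.7735
Cpk = min(Cpu, Cpl) = 3.3140

3.3140


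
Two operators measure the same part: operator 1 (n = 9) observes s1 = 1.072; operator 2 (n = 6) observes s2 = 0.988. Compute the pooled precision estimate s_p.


s_p = sqrt(((n1-1)*s1^2 + (n2-1)*s2^2) / (n1+n2-2))
numerator = (9-1)*1.072^2 + (6-1)*0.988^2 = 9.193472 + 4.88072 = 14.074192
denominator = 9 + 6 - 2 = 13
s_p^2 = 14.074192 / 13 = 1.0826302
s_p = sqrt(1.0826302) = 1.0405

1.0405


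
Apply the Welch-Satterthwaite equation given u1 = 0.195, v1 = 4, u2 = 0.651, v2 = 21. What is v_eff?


uc = sqrt(u1^2 + u2^2) = sqrt(0.195^2 + 0.651^2) = 0.67957781
v_eff = uc^4 / (u1^4/v1 + u2^4/v2)
= 0.67957781^4 / (0.195^4/4 + 0.651^4/21)
= 0.21328325 / 0.0089142031
v_eff = 23.9262

23.9262


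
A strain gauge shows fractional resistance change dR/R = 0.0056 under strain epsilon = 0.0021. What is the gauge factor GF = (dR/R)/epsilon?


GF = (dR/R) / epsilon
= 0.0056 / 0.0021
= 2.6667

2.6667


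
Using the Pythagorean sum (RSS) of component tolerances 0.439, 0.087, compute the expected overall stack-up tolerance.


RSS = sqrt(0.439^2 + 0.087^2)
= sqrt(0.20029)
= 0.4475

0.4475


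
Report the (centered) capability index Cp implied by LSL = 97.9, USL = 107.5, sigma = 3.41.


Cp = (USL - LSL) / (6 * sigma)
= (107.5 - 97.9) / (6 * 3.41)
= 9.6000 / 20.4600
= 0.4692

0.4692


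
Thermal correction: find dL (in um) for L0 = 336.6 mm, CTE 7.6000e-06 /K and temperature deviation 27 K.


dL = L * alpha * dT
= 336.6 * 7.6000e-06 * 27
= 0.0690703 mm
dL_um = 0.0690703 * 1000 = 69.0703 um

69.0703


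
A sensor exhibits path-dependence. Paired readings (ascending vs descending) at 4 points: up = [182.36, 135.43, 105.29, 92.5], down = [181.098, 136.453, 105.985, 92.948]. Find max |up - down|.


|182.36 - 181.098| = 1.2620
|135.43 - 136.453| = 1.0230
|105.29 - 105.985| = 0.6950
|92.5 - 92.948| = 0.4480
hysteresis = max(diffs) = 1.2620

1.2620


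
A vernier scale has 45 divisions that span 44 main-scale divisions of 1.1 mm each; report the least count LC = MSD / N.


LC = MSD / n_div
= 1.1 / 45
= 0.0244

0.0244


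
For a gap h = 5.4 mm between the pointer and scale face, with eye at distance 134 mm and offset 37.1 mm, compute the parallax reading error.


error = h * offset / d
= 5.4 * 37.1 / 134
= 1.4951

1.4951


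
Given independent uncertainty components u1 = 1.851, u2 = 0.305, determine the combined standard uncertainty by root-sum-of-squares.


uc = sqrt(1.851^2 + 0.305^2)
uc = sqrt(3.519226)
uc = 1.8760

1.8760


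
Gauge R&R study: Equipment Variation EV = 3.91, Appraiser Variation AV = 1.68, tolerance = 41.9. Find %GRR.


GRR = sqrt(EV^2 + AV^2) = sqrt(3.91^2 + 1.68^2) = 4.2556433
%GRR = GRR / tol * 100 = 4.2556433 / 41.9 * 100
%GRR = 10.1567

10.1567


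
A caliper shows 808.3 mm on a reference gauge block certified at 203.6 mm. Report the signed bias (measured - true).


Systematic error = measured - true
= 808.3 - 203.6
= 604.7000

604.7000


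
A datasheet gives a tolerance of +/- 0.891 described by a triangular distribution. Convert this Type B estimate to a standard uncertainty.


u_B = half_width / sqrt(6)
u_B = 0.891 / 2.4494897
u_B = 0.3637

0.3637


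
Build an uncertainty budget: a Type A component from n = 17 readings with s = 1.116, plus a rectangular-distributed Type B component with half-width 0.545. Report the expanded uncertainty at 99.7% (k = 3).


u_A = s / sqrt(n) = 1.116 / sqrt(17) = 0.27066976
u_B = half_width / sqrt(3) = 0.545 / sqrt(3) = 0.3146559
uc = sqrt(u_A^2 + u_B^2) = sqrt(0.27066976^2 + 0.3146559^2) = 0.41505476
U = k * uc = 3 * 0.41505476
U = 1.2452

1.2452


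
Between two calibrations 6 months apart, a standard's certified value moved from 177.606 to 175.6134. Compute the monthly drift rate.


rate = (v2 - v1) / months
= (175.6134 - 177.606) / 6
= -1.9926 / 6
= -0.3321

-0.3321


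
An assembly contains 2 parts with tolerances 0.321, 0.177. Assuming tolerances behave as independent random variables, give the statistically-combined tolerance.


RSS = sqrt(0.321^2 + 0.177^2)
= sqrt(0.13437)
= 0.3666

0.3666


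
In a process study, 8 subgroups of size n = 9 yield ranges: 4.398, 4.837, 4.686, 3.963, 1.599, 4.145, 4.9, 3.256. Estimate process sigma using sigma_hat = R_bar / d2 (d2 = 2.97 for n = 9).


R_bar = (4.398 + 4.837 + 4.686 + 3.963 + 1.599 + 4.145 + 4.9 + 3.256) / 8
R_bar = 31.784 / 8 = 3.973
sigma_hat = R_bar / d2 = 3.973 / 2.97 = 1.3377

1.3377


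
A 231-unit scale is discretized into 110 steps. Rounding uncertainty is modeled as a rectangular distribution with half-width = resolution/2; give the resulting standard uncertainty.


resolution = range / divisions
resolution = 231 / 110 = 2.1
u_res = resolution / (2*sqrt(3))
u_res = 2.1 / 3.4641016
u_res = 0.6062

0.6062


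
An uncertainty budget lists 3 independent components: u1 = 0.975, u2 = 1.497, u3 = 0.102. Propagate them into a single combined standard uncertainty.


uc = sqrt(0.975^2 + 1.497^2 + 0.102^2)
uc = sqrt(3.202038)
uc = 1.7894

1.7894


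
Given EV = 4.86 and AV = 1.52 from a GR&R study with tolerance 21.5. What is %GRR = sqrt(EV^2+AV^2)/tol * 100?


GRR = sqrt(EV^2 + AV^2) = sqrt(4.86^2 + 1.52^2) = 5.0921508
%GRR = GRR / tol * 100 = 5.0921508 / 21.5 * 100
%GRR = 23.6844

23.6844


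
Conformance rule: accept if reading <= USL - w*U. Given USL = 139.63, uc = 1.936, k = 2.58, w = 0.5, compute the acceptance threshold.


U = k * uc = 2.58 * 1.936 = 4.99488
guard band g = w * U = 0.5 * 4.99488 = 2.49744
AL = USL - g = 139.63 - 2.49744
AL = 137.1326

137.1326


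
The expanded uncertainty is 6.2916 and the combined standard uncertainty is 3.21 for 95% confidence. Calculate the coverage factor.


k = U / uc
k = 6.2916 / 3.21
k = 1.96

1.96


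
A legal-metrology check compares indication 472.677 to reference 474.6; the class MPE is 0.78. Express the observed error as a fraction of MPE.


e = indication - reference = 472.677 - 474.6 = -1.9230
|e| = 1.9230
ratio = |e| / MPE = 1.9230 / 0.78
ratio = 2.4654

2.4654


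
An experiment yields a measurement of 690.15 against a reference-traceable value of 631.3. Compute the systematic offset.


Systematic error = measured - true
= 690.15 - 631.3
= 58.8500

58.8500


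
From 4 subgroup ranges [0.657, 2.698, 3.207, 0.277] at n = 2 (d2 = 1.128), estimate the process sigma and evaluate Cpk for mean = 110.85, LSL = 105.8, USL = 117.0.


R_bar = (0.657 + 2.698 + 3.207 + 0.277) / 4 = 1.70975
sigma = R_bar / d2 = 1.70975 / 1.128 = 1.5157358
Cp = (USL - LSL)/(6*sigma) = (117.0 - 105.8)/(6*1.5157358) = 1.2315
Cpu = (117.0 - 110.85)/(3*1.5157358) = 1.3525
Cpl = (110.85 - 105.8)/(3*1.5157358) = 1.1106
Cpk = min(Cpu, Cpl) = 1.1106

1.1106


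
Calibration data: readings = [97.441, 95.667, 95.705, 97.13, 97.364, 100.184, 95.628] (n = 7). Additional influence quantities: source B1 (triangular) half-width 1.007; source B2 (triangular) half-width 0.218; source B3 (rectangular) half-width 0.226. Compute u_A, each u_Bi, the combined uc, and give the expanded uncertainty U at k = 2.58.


mean = (97.441 + 95.667 + 95.705 + 97.13 + 97.364 + 100.184 + 95.628) / 7 = 97.017
s = sqrt(sum((x - mean)^2)/(n-1)) = 1.6235767
u_A = s / sqrt(n) = 1.6235767 / sqrt(7) = 0.61365431
u_B1 = 1.007 / sqrt(6) = 0.41110603
u_B2 = 0.218 / sqrt(6) = 0.088998127
u_B3 = 0.226 / sqrt(3) = 0.13048116
uc = sqrt(0.61365431^2 + 0.41110603^2 + 0.088998127^2 + 0.13048116^2) = 0.75533157
U = k * uc = 2.58 * 0.75533157
U = 1.9488

1.9488


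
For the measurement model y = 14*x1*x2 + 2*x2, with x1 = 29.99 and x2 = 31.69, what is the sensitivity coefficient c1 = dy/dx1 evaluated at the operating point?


y = 14*x1*x2 + 2*x2
dy/dx1 = 14*x2
Evaluate at x2 = 31.69: c1 = 14 * 31.69
c1 = 443.6600

443.6600


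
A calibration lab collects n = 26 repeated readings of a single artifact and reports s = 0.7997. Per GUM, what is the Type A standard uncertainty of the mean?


u_A = s / sqrt(n)
u_A = 0.7997 / sqrt(26)
u_A = 0.7997 / 5.0990195
u_A = 0.1568

0.1568


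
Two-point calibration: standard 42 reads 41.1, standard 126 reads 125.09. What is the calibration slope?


slope = (y2 - y1) / (x2 - x1)
= (125.09 - 41.1) / (126 - 42)
= 83.9900 / 84
= 0.9999

0.9999


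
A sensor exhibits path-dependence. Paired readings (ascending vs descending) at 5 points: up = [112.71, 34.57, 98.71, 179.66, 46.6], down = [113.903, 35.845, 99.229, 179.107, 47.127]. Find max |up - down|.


|112.71 - 113.903| = 1.1930
|34.57 - 35.845| = 1.2750
|98.71 - 99.229| = 0.5190
|179.66 - 179.107| = 0.5530
|46.6 - 47.127| = 0.5270
hysteresis = max(diffs) = 1.2750

1.2750


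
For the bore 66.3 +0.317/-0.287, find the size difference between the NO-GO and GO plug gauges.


GO = nominal - lower_tol (smallest hole = maximum material condition)
GO = 66.3 - 0.287 = 66.013
NO-GO = nominal + upper_tol (largest hole = least material condition)
NO-GO = 66.3 + 0.317 = 66.617
spread = NO-GO - GO = 66.617 - 66.013 = 0.6040

0.6040


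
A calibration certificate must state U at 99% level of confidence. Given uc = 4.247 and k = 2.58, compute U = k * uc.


U = k * uc
U = 2.58 * 4.247
U = 10.9573

10.9573


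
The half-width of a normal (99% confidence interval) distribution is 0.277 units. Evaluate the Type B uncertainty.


u_B = half_width / 2.576
u_B = 0.277 / 2.576
u_B = 0.1075

0.1075


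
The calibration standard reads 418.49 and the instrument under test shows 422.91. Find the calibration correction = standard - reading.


Correction = standard - reading
= 418.49 - 422.91
= -4.4200

-4.4200


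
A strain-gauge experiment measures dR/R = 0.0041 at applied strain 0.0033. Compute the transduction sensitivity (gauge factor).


GF = (dR/R) / epsilon
= 0.0041 / 0.0033
= 1.2424

1.2424


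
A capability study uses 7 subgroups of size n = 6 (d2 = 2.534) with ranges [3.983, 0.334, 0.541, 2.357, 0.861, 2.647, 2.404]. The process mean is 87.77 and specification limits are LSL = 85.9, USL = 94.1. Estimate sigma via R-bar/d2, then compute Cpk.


R_bar = (3.983 + 0.334 + 0.541 + 2.357 + 0.861 + 2.647 + 2.404) / 7 = 1.8752857
sigma = R_bar / d2 = 1.8752857 / 2.534 = 0.74004961
Cp = (USL - LSL)/(6*sigma) = (94.1 - 85.9)/(6*0.74004961) = 1.8467
Cpu = (94.1 - 87.77)/(3*0.74004961) = 2.8512
Cpl = (87.77 - 85.9)/(3*0.74004961) = 0.8423
Cpk = min(Cpu, Cpl) = 0.8423

0.8423


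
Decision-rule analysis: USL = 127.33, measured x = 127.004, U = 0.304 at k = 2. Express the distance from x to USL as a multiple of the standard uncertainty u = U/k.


u = U / k = 0.304 / 2 = 0.152
margin = |USL - x| = |127.33 - 127.004| = 0.326
z = margin / u = 0.326 / 0.152
z = 2.1447

2.1447


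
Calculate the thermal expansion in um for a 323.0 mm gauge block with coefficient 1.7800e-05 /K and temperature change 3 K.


dL = L * alpha * dT
= 323.0 * 1.7800e-05 * 3
= 0.0172482 mm
dL_um = 0.0172482 * 1000 = 17.2482 um

17.2482


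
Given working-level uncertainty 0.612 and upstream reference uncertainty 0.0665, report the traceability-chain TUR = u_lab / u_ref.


TUR = u_lab / u_ref
= 0.612 / 0.0665
= 9.2030

9.2030


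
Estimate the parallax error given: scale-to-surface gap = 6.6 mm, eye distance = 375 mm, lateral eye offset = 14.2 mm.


error = h * offset / d
= 6.6 * 14.2 / 375
= 0.2499

0.2499


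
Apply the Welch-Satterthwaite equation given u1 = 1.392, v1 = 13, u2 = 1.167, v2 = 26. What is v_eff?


uc = sqrt(u1^2 + u2^2) = sqrt(1.392^2 + 1.167^2) = 1.8164672
v_eff = uc^4 / (u1^4/v1 + u2^4/v2)
= 1.8164672^4 / (1.392^4/13 + 1.167^4/26)
= 10.887051 / 0.36014712
v_eff = 30.2295

30.2295


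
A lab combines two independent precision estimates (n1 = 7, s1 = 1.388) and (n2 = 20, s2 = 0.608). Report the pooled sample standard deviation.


s_p = sqrt(((n1-1)*s1^2 + (n2-1)*s2^2) / (n1+n2-2))
numerator = (7-1)*1.388^2 + (20-1)*0.608^2 = 11.559264 + 7.023616 = 18.58288
denominator = 7 + 20 - 2 = 25
s_p^2 = 18.58288 / 25 = 0.7433152
s_p = sqrt(0.7433152) = 0.8622

0.8622


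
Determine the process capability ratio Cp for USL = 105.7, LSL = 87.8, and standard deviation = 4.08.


Cp = (USL - LSL) / (6 * sigma)
= (105.7 - 87.8) / (6 * 4.08)
= 17.9000 / 24.4800
= 0.7312

0.7312


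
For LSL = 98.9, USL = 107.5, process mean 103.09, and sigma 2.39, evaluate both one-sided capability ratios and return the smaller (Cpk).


Cpu = (USL - mean) / (3*sigma) = (107.5 - 103.09) / (3*2.39) = 0.6151
Cpl = (mean - LSL) / (3*sigma) = (103.09 - 98.9) / (3*2.39) = 0.5844
Cpk = min(Cpu, Cpl) = 0.5844

0.5844


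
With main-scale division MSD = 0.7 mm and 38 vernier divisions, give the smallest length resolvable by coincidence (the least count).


LC = MSD / n_div
= 0.7 / 38
= 0.0184

0.0184


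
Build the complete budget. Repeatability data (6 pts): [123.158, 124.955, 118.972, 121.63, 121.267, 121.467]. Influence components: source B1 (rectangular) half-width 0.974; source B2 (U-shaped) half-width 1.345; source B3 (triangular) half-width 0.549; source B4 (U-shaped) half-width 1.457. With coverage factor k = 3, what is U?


mean = (123.158 + 124.955 + 118.972 + 121.63 + 121.267 + 121.467) / 6 = 121.9081667
s = sqrt(sum((x - mean)^2)/(n-1)) = 2.0074586
u_A = s / sqrt(n) = 2.0074586 / sqrt(6) = 0.81954154
u_B1 = 0.974 / sqrt(3) = 0.56233916
u_B2 = 1.345 / sqrt(2) = 0.95105862
u_B3 = 0.549 / sqrt(6) = 0.22412831
u_B4 = 1.457 / sqrt(2) = 1.0302546
uc = sqrt(0.81954154^2 + 0.56233916^2 + 0.95105862^2 + 0.22412831^2 + 1.0302546^2) = 1.7332179
U = k * uc = 3 * 1.7332179
U = 5.1997

5.1997


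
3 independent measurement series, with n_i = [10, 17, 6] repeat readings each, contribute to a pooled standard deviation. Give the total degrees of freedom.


nu = sum_i (n_i - 1)
nu = ((10 - 1) + (17 - 1) + (6 - 1))
nu = 9 + 16 + 5
nu = 30

30


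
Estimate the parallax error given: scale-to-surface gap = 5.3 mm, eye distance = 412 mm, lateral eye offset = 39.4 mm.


error = h * offset / d
= 5.3 * 39.4 / 412
= 0.5068

0.5068


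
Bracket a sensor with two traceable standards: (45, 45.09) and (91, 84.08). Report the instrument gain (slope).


slope = (y2 - y1) / (x2 - x1)
= (84.08 - 45.09) / (91 - 45)
= 38.9900 / 46
= 0.8476

0.8476


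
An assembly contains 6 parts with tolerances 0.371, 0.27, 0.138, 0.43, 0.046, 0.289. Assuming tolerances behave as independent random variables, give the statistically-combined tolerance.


RSS = sqrt(0.371^2 + 0.27^2 + 0.138^2 + 0.43^2 + 0.046^2 + 0.289^2)
= sqrt(0.500122)
= 0.7072

0.7072


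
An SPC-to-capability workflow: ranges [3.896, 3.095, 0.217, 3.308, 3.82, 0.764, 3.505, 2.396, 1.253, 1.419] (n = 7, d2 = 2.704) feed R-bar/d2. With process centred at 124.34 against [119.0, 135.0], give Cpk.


R_bar = (3.896 + 3.095 + 0.217 + 3.308 + 3.82 + 0.764 + 3.505 + 2.396 + 1.253 + 1.419) / 10 = 2.3673
sigma = R_bar / d2 = 2.3673 / 2.704 = 0.87548077
Cp = (USL - LSL)/(6*sigma) = (135.0 - 119.0)/(6*0.87548077) = 3.0459
Cpu = (135.0 - 124.34)/(3*0.87548077) = 4.0587
Cpl = (124.34 - 119.0)/(3*0.87548077) = 2.0332
Cpk = min(Cpu, Cpl) = 2.0332

2.0332


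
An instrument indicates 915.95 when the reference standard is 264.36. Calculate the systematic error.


Systematic error = measured - true
= 915.95 - 264.36
= 651.5900

651.5900


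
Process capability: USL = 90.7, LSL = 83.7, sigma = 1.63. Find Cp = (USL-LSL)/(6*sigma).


Cp = (USL - LSL) / (6 * sigma)
= (90.7 - 83.7) / (6 * 1.63)
= 7.0000 / 9.7800
= 0.7157

0.7157


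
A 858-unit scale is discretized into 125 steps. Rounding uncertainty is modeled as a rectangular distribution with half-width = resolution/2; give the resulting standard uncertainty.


resolution = range / divisions
resolution = 858 / 125 = 6.864
u_res = resolution / (2*sqrt(3))
u_res = 6.864 / 3.4641016
u_res = 1.9815

1.9815


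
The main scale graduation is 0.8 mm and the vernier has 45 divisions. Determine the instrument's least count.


LC = MSD / n_div
= 0.8 / 45
= 0.0178

0.0178


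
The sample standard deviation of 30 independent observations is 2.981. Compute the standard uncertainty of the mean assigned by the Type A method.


u_A = s / sqrt(n)
u_A = 2.981 / sqrt(30)
u_A = 2.981 / 5.4772256
u_A = 0.5443

0.5443


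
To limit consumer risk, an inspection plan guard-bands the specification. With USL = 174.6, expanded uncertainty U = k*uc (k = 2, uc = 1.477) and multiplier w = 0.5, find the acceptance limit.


U = k * uc = 2 * 1.477 = 2.954
guard band g = w * U = 0.5 * 2.954 = 1.477
AL = USL - g = 174.6 - 1.477
AL = 173.1230

173.1230


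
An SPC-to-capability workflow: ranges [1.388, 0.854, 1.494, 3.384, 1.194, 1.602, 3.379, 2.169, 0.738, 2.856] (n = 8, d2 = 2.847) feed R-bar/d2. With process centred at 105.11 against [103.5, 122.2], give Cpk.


R_bar = (1.388 + 0.854 + 1.494 + 3.384 + 1.194 + 1.602 + 3.379 + 2.169 + 0.738 + 2.856) / 10 = 1.9058
sigma = R_bar / d2 = 1.9058 / 2.847 = 0.66940639
Cp = (USL - LSL)/(6*sigma) = (122.2 - 103.5)/(6*0.66940639) = 4.6559
Cpu = (122.2 - 105.11)/(3*0.66940639) = 8.5100
Cpl = (105.11 - 103.5)/(3*0.66940639) = 0.8017
Cpk = min(Cpu, Cpl) = 0.8017

0.8017


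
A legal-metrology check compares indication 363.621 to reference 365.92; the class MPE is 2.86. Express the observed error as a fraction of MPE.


e = indication - reference = 363.621 - 365.92 = -2.2990
|e| = 2.2990
ratio = |e| / MPE = 2.2990 / 2.86
ratio = 0.8038

0.8038


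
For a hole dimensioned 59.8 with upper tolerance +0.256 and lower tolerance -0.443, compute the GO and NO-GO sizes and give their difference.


GO = nominal - lower_tol (smallest hole = maximum material condition)
GO = 59.8 - 0.443 = 59.357
NO-GO = nominal + upper_tol (largest hole = least material condition)
NO-GO = 59.8 + 0.256 = 60.056
spread = NO-GO - GO = 60.056 - 59.357 = 0.6990

0.6990


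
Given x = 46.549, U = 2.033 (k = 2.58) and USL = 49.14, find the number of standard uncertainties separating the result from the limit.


u = U / k = 2.033 / 2.58 = 0.7879845
margin = |USL - x| = |49.14 - 46.549| = 2.591
z = margin / u = 2.591 / 0.7879845
z = 3.2881

3.2881


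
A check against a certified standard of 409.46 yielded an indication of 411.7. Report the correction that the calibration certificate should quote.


Correction = standard - reading
= 409.46 - 411.7
= -2.2400

-2.2400


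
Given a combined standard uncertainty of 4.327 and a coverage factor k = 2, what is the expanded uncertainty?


U = k * uc
U = 2 * 4.327
U = 8.6540

8.6540


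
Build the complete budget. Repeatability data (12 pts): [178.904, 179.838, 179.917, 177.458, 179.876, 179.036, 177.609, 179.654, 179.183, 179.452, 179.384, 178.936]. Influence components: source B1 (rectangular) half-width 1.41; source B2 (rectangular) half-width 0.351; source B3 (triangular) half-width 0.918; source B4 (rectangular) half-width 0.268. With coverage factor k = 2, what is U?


mean = (178.904 + 179.838 + 179.917 + 177.458 + 179.876 + 179.036 + 177.609 + 179.654 + 179.183 + 179.452 + 179.384 + 178.936) / 12 = 179.1039167
s = sqrt(sum((x - mean)^2)/(n-1)) = 0.81581766
u_A = s / sqrt(n) = 0.81581766 / sqrt(12) = 0.23550627
u_B1 = 1.41 / sqrt(3) = 0.81406388
u_B2 = 0.351 / sqrt(3) = 0.20264994
u_B3 = 0.918 / sqrt(6) = 0.37477193
u_B4 = 0.268 / sqrt(3) = 0.15472987
uc = sqrt(0.23550627^2 + 0.81406388^2 + 0.20264994^2 + 0.37477193^2 + 0.15472987^2) = 0.96105439
U = k * uc = 2 * 0.96105439
U = 1.9221

1.9221


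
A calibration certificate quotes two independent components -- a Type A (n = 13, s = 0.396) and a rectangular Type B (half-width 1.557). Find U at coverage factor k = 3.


u_A = s / sqrt(n) = 0.396 / sqrt(13) = 0.10983064
u_B = half_width / sqrt(3) = 1.557 / sqrt(3) = 0.89893437
uc = sqrt(u_A^2 + u_B^2) = sqrt(0.10983064^2 + 0.89893437^2) = 0.905619
U = k * uc = 3 * 0.905619
U = 2.7169

2.7169


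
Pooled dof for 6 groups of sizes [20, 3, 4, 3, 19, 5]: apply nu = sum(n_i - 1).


nu = sum_i (n_i - 1)
nu = ((20 - 1) + (3 - 1) + (4 - 1) + (3 - 1) + (19 - 1) + (5 - 1))
nu = 19 + 2 + 3 + 2 + 18 + 4
nu = 48

48


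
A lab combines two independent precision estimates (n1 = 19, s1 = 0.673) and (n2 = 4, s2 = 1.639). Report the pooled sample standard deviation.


s_p = sqrt(((n1-1)*s1^2 + (n2-1)*s2^2) / (n1+n2-2))
numerator = (19-1)*0.673^2 + (4-1)*1.639^2 = 8.152722 + 8.058963 = 16.211685
denominator = 19 + 4 - 2 = 21
s_p^2 = 16.211685 / 21 = 0.771985
s_p = sqrt(0.771985) = 0.8786

0.8786


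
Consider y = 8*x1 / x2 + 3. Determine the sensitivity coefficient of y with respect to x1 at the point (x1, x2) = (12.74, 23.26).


y = 8*x1 / x2 + 3
dy/dx1 = 8/x2
Evaluate at x2 = 23.26: c1 = 8 / 23.26
c1 = 0.3439

0.3439


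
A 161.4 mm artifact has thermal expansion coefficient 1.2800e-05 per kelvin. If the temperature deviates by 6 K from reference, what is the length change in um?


dL = L * alpha * dT
= 161.4 * 1.2800e-05 * 6
= 0.0123955 mm
dL_um = 0.0123955 * 1000 = 12.3955 um

12.3955


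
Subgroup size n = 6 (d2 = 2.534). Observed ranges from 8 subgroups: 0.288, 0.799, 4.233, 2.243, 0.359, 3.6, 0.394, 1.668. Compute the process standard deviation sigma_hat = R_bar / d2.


R_bar = (0.288 + 0.799 + 4.233 + 2.243 + 0.359 + 3.6 + 0.394 + 1.668) / 8
R_bar = 13.584 / 8 = 1.698
sigma_hat = R_bar / d2 = 1.698 / 2.534 = 0.6701

0.6701


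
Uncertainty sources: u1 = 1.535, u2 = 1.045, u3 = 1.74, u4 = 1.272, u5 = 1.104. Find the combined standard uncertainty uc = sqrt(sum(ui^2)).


uc = sqrt(1.535^2 + 1.045^2 + 1.74^2 + 1.272^2 + 1.104^2)
uc = sqrt(9.31265)
uc = 3.0517

3.0517


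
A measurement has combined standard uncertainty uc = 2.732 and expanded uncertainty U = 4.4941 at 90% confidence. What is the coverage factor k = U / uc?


k = U / uc
k = 4.4941 / 2.732
k = 1.645

1.645


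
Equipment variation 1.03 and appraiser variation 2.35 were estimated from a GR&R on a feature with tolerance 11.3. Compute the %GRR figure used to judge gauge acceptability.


GRR = sqrt(EV^2 + AV^2) = sqrt(1.03^2 + 2.35^2) = 2.5658137
%GRR = GRR / tol * 100 = 2.5658137 / 11.3 * 100
%GRR = 22.7063

22.7063


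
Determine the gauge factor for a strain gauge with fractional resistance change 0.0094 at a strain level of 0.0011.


GF = (dR/R) / epsilon
= 0.0094 / 0.0011
= 8.5455

8.5455


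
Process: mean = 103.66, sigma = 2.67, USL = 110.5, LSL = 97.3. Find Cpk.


Cpu = (USL - mean) / (3*sigma) = (110.5 - 103.66) / (3*2.67) = 0.8539
Cpl = (mean - LSL) / (3*sigma) = (103.66 - 97.3) / (3*2.67) = 0.7940
Cpk = min(Cpu, Cpl) = 0.7940

0.7940


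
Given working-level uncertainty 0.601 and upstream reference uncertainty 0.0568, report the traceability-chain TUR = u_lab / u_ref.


TUR = u_lab / u_ref
= 0.601 / 0.0568
= 10.5810

10.5810


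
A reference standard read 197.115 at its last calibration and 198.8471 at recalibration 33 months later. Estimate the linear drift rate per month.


rate = (v2 - v1) / months
= (198.8471 - 197.115) / 33
= 1.7321 / 33
= 0.0525

0.0525


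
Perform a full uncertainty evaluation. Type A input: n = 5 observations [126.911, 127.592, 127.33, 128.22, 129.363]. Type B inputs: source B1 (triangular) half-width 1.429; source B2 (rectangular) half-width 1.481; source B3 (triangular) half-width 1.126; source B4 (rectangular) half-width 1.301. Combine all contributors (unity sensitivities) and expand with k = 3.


mean = (126.911 + 127.592 + 127.33 + 128.22 + 129.363) / 5 = 127.8832
s = sqrt(sum((x - mean)^2)/(n-1)) = 0.95383998
u_A = s / sqrt(n) = 0.95383998 / sqrt(5) = 0.42657021
u_B1 = 1.429 / sqrt(6) = 0.58338681
u_B2 = 1.481 / sqrt(3) = 0.85505575
u_B3 = 1.126 / sqrt(6) = 0.45968758
u_B4 = 1.301 / sqrt(3) = 0.7511327
uc = sqrt(0.42657021^2 + 0.58338681^2 + 0.85505575^2 + 0.45968758^2 + 0.7511327^2) = 1.4244071
U = k * uc = 3 * 1.4244071
U = 4.2732

4.2732


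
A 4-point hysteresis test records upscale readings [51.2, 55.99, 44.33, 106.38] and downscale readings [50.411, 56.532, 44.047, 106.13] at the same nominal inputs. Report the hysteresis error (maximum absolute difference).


|51.2 - 50.411| = 0.7890
|55.99 - 56.532| = 0.5420
|44.33 - 44.047| = 0.2830
|106.38 - 106.13| = 0.2500
hysteresis = max(diffs) = 0.7890

0.7890


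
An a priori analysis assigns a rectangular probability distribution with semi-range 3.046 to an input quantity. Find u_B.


u_B = half_width / sqrt(3)
u_B = 3.046 / 1.7320508
u_B = 1.7586

1.7586


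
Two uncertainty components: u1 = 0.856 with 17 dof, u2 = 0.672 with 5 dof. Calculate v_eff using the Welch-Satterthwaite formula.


uc = sqrt(u1^2 + u2^2) = sqrt(0.856^2 + 0.672^2) = 1.0882647
v_eff = uc^4 / (u1^4/v1 + u2^4/v2)
= 1.0882647^4 / (0.856^4/17 + 0.672^4/5)
= 1.402614 / 0.072368095
v_eff = 19.3817

19.3817


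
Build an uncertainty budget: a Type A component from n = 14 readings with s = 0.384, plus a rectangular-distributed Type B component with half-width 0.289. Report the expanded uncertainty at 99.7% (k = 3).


u_A = s / sqrt(n) = 0.384 / sqrt(14) = 0.10262832
u_B = half_width / sqrt(3) = 0.289 / sqrt(3) = 0.16685423
uc = sqrt(u_A^2 + u_B^2) = sqrt(0.10262832^2 + 0.16685423^2) = 0.19589004
U = k * uc = 3 * 0.19589004
U = 0.5877

0.5877


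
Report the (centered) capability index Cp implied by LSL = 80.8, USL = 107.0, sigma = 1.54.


Cp = (USL - LSL) / (6 * sigma)
= (107.0 - 80.8) / (6 * 1.54)
= 26.2000 / 9.2400
= 2.8355

2.8355


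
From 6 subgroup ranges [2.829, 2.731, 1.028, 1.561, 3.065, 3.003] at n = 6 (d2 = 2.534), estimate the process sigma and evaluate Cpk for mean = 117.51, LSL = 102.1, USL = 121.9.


R_bar = (2.829 + 2.731 + 1.028 + 1.561 + 3.065 + 3.003) / 6 = 2.3695
sigma = R_bar / d2 = 2.3695 / 2.534 = 0.93508287
Cp = (USL - LSL)/(6*sigma) = (121.9 - 102.1)/(6*0.93508287) = 3.5291
Cpu = (121.9 - 117.51)/(3*0.93508287) = 1.5649
Cpl = (117.51 - 102.1)/(3*0.93508287) = 5.4933
Cpk = min(Cpu, Cpl) = 1.5649

1.5649


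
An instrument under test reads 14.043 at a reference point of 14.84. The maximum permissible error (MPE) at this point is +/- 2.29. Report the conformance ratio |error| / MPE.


e = indication - reference = 14.043 - 14.84 = -0.7970
|e| = 0.7970
ratio = |e| / MPE = 0.7970 / 2.29
ratio = 0.3480

0.3480


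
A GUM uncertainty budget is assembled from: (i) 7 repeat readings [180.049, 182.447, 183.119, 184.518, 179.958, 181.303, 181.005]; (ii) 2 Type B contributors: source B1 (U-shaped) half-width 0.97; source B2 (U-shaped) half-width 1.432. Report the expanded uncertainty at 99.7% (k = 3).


mean = (180.049 + 182.447 + 183.119 + 184.518 + 179.958 + 181.303 + 181.005) / 7 = 181.7712857
s = sqrt(sum((x - mean)^2)/(n-1)) = 1.6772061
u_A = s / sqrt(n) = 1.6772061 / sqrt(7) = 0.63392432
u_B1 = 0.97 / sqrt(2) = 0.68589358
u_B2 = 1.432 / sqrt(2) = 1.0125769
uc = sqrt(0.63392432^2 + 0.68589358^2 + 1.0125769^2) = 1.377542
U = k * uc = 3 * 1.377542
U = 4.1326

4.1326


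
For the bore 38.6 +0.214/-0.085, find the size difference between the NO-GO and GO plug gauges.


GO = nominal - lower_tol (smallest hole = maximum material condition)
GO = 38.6 - 0.085 = 38.515
NO-GO = nominal + upper_tol (largest hole = least material condition)
NO-GO = 38.6 + 0.214 = 38.814
spread = NO-GO - GO = 38.814 - 38.515 = 0.2990

0.2990


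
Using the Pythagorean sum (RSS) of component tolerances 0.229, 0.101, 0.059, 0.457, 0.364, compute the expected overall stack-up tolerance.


RSS = sqrt(0.229^2 + 0.101^2 + 0.059^2 + 0.457^2 + 0.364^2)
= sqrt(0.407468)
= 0.6383

0.6383


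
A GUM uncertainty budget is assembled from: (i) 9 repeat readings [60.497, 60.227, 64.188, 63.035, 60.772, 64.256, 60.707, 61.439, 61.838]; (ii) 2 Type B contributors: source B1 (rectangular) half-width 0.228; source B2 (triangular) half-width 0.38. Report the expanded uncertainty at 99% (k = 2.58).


mean = (60.497 + 60.227 + 64.188 + 63.035 + 60.772 + 64.256 + 60.707 + 61.439 + 61.838) / 9 = 61.88433333
s = sqrt(sum((x - mean)^2)/(n-1)) = 1.5712667
u_A = s / sqrt(n) = 1.5712667 / sqrt(9) = 0.52375557
u_B1 = 0.228 / sqrt(3) = 0.13163586
u_B2 = 0.38 / sqrt(6) = 0.15513435
uc = sqrt(0.52375557^2 + 0.13163586^2 + 0.15513435^2) = 0.56188483
U = k * uc = 2.58 * 0.56188483
U = 1.4497

1.4497


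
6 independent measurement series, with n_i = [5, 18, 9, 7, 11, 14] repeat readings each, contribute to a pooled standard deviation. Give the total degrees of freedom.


nu = sum_i (n_i - 1)
nu = ((5 - 1) + (18 - 1) + (9 - 1) + (7 - 1) + (11 - 1) + (14 - 1))
nu = 4 + 17 + 8 + 6 + 10 + 13
nu = 58

58


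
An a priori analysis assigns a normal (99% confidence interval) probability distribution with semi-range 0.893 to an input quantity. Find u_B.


u_B = half_width / 2.576
u_B = 0.893 / 2.576
u_B = 0.3467

0.3467


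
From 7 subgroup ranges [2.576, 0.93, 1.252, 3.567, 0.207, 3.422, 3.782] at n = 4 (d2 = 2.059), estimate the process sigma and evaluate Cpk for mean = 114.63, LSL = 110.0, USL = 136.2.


R_bar = (2.576 + 0.93 + 1.252 + 3.567 + 0.207 + 3.422 + 3.782) / 7 = 2.248
sigma = R_bar / d2 = 2.248 / 2.059 = 1.0917921
Cp = (USL - LSL)/(6*sigma) = (136.2 - 110.0)/(6*1.0917921) = 3.9995
Cpu = (136.2 - 114.63)/(3*1.0917921) = 6.5855
Cpl = (114.63 - 110.0)/(3*1.0917921) = 1.4136
Cpk = min(Cpu, Cpl) = 1.4136

1.4136


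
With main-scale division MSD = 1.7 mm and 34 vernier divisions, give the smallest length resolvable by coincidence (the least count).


LC = MSD / n_div
= 1.7 / 34
= 0.0500

0.0500


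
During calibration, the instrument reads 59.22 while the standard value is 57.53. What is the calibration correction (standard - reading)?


Correction = standard - reading
= 57.53 - 59.22
= -1.6900

-1.6900


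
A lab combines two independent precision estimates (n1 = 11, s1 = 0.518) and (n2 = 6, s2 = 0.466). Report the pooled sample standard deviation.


s_p = sqrt(((n1-1)*s1^2 + (n2-1)*s2^2) / (n1+n2-2))
numerator = (11-1)*0.518^2 + (6-1)*0.466^2 = 2.68324 + 1.08578 = 3.76902
denominator = 11 + 6 - 2 = 15
s_p^2 = 3.76902 / 15 = 0.251268
s_p = sqrt(0.251268) = 0.5013

0.5013


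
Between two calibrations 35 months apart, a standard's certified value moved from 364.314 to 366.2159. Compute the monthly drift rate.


rate = (v2 - v1) / months
= (366.2159 - 364.314) / 35
= 1.9019 / 35
= 0.0543

0.0543


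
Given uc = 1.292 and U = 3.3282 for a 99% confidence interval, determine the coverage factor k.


k = U / uc
k = 3.3282 / 1.292
k = 2.576

2.576


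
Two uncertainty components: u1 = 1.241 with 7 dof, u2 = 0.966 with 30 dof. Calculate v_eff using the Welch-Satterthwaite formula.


uc = sqrt(u1^2 + u2^2) = sqrt(1.241^2 + 0.966^2) = 1.5726529
v_eff = uc^4 / (u1^4/v1 + u2^4/v2)
= 1.5726529^4 / (1.241^4/7 + 0.966^4/30)
= 6.116902 / 0.36786164
v_eff = 16.6283

16.6283


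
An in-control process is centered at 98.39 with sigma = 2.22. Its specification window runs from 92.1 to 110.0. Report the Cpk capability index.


Cpu = (USL - mean) / (3*sigma) = (110.0 - 98.39) / (3*2.22) = 1.7432
Cpl = (mean - LSL) / (3*sigma) = (98.39 - 92.1) / (3*2.22) = 0.9444
Cpk = min(Cpu, Cpl) = 0.9444

0.9444


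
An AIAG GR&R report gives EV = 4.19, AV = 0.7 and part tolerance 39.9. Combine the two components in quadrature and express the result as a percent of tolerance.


GRR = sqrt(EV^2 + AV^2) = sqrt(4.19^2 + 0.7^2) = 4.2480702
%GRR = GRR / tol * 100 = 4.2480702 / 39.9 * 100
%GRR = 10.6468

10.6468


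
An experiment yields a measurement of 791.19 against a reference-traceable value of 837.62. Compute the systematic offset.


Systematic error = measured - true
= 791.19 - 837.62
= -46.4300

-46.4300


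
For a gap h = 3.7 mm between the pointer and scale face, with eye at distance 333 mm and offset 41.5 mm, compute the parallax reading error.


error = h * offset / d
= 3.7 * 41.5 / 333
= 0.4611

0.4611


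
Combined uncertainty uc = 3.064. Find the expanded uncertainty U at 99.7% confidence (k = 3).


U = k * uc
U = 3 * 3.064
U = 9.1920

9.1920


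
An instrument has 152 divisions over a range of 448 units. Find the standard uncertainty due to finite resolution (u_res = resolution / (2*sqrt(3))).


resolution = range / divisions
resolution = 448 / 152 = 2.9473684
u_res = resolution / (2*sqrt(3))
u_res = 2.9473684 / 3.4641016
u_res = 0.8508

0.8508


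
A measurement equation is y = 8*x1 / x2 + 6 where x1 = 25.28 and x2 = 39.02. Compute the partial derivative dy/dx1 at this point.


y = 8*x1 / x2 + 6
dy/dx1 = 8/x2
Evaluate at x2 = 39.02: c1 = 8 / 39.02
c1 = 0.2050

0.2050


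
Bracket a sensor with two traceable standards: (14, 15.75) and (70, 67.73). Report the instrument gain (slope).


slope = (y2 - y1) / (x2 - x1)
= (67.73 - 15.75) / (70 - 14)
= 51.9800 / 56
= 0.9282

0.9282


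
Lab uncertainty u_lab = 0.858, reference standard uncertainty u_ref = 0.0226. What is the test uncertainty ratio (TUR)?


TUR = u_lab / u_ref
= 0.858 / 0.0226
= 37.9646

37.9646


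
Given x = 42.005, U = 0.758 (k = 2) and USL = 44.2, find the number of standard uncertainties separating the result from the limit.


u = U / k = 0.758 / 2 = 0.379
margin = |USL - x| = |44.2 - 42.005| = 2.195
z = margin / u = 2.195 / 0.379
z = 5.7916

5.7916


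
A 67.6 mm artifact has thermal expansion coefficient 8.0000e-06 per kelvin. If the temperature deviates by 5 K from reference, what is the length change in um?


dL = L * alpha * dT
= 67.6 * 8.0000e-06 * 5
= 0.0027040 mm
dL_um = 0.0027040 * 1000 = 2.7040 um

2.7040


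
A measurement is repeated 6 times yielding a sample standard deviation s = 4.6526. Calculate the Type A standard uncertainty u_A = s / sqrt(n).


u_A = s / sqrt(n)
u_A = 4.6526 / sqrt(6)
u_A = 4.6526 / 2.4494897
u_A = 1.8994

1.8994


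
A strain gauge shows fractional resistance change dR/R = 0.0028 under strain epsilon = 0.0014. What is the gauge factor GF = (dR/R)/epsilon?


GF = (dR/R) / epsilon
= 0.0028 / 0.0014
= 2.0000

2.0000


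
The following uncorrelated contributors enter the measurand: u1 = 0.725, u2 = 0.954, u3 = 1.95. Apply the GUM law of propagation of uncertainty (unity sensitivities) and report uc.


uc = sqrt(0.725^2 + 0.954^2 + 1.95^2)
uc = sqrt(5.238241)
uc = 2.2887

2.2887


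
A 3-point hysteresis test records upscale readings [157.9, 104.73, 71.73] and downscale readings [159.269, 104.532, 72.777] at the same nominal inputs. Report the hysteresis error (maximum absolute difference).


|157.9 - 159.269| = 1.3690
|104.73 - 104.532| = 0.1980
|71.73 - 72.777| = 1.0470
hysteresis = max(diffs) = 1.3690

1.3690


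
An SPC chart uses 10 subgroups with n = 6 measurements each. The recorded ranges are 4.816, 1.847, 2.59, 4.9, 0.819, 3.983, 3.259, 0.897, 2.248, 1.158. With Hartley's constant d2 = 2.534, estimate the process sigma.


R_bar = (4.816 + 1.847 + 2.59 + 4.9 + 0.819 + 3.983 + 3.259 + 0.897 + 2.248 + 1.158) / 10
R_bar = 26.517 / 10 = 2.6517
sigma_hat = R_bar / d2 = 2.6517 / 2.534 = 1.0464

1.0464


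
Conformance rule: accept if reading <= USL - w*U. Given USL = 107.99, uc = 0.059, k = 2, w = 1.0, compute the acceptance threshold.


U = k * uc = 2 * 0.059 = 0.118
guard band g = w * U = 1.0 * 0.118 = 0.118
AL = USL - g = 107.99 - 0.118
AL = 107.8720

107.8720


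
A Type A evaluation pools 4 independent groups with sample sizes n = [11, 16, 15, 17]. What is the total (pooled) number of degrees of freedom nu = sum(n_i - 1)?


nu = sum_i (n_i - 1)
nu = ((11 - 1) + (16 - 1) + (15 - 1) + (17 - 1))
nu = 10 + 15 + 14 + 16
nu = 55

55


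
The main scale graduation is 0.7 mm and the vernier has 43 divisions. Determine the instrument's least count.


LC = MSD / n_div
= 0.7 / 43
= 0.0163

0.0163


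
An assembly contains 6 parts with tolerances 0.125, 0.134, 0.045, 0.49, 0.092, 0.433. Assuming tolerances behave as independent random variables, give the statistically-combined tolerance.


RSS = sqrt(0.125^2 + 0.134^2 + 0.045^2 + 0.49^2 + 0.092^2 + 0.433^2)
= sqrt(0.471659)
= 0.6868

0.6868


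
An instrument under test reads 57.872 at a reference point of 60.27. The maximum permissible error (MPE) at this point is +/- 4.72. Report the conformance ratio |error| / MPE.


e = indication - reference = 57.872 - 60.27 = -2.3980
|e| = 2.3980
ratio = |e| / MPE = 2.3980 / 4.72
ratio = 0.5081

0.5081


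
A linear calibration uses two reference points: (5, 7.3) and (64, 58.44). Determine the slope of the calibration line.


slope = (y2 - y1) / (x2 - x1)
= (58.44 - 7.3) / (64 - 5)
= 51.1400 / 59
= 0.8668

0.8668


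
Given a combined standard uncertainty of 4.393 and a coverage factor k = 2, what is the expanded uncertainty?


U = k * uc
U = 2 * 4.393
U = 8.7860

8.7860


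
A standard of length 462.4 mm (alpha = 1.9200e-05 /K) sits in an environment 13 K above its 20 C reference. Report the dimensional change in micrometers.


dL = L * alpha * dT
= 462.4 * 1.9200e-05 * 13
= 0.1154150 mm
dL_um = 0.1154150 * 1000 = 115.4150 um

115.4150


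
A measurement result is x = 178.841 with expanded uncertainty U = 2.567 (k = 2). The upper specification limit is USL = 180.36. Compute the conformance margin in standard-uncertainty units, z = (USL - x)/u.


u = U / k = 2.567 / 2 = 1.2835
margin = |USL - x| = |180.36 - 178.841| = 1.519
z = margin / u = 1.519 / 1.2835
z = 1.1835

1.1835


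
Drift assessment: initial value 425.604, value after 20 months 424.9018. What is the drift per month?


rate = (v2 - v1) / months
= (424.9018 - 425.604) / 20
= -0.7022 / 20
= -0.0351

-0.0351


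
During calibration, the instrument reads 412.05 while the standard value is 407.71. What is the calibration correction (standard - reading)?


Correction = standard - reading
= 407.71 - 412.05
= -4.3400

-4.3400


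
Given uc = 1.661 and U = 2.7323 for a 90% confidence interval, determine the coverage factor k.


k = U / uc
k = 2.7323 / 1.661
k = 1.645

1.645


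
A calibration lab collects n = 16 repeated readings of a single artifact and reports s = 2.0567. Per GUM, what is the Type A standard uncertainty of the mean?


u_A = s / sqrt(n)
u_A = 2.0567 / sqrt(16)
u_A = 2.0567 / 4
u_A = 0.5142

0.5142


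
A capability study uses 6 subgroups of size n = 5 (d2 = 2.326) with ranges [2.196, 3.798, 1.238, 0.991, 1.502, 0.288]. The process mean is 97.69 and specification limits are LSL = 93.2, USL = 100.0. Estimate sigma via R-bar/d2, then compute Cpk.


R_bar = (2.196 + 3.798 + 1.238 + 0.991 + 1.502 + 0.288) / 6 = 1.6688333
sigma = R_bar / d2 = 1.6688333 / 2.326 = 0.71746917
Cp = (USL - LSL)/(6*sigma) = (100.0 - 93.2)/(6*0.71746917) = 1.5796
Cpu = (100.0 - 97.69)/(3*0.71746917) = 1.0732
Cpl = (97.69 - 93.2)/(3*0.71746917) = 2.0860
Cpk = min(Cpu, Cpl) = 1.0732

1.0732


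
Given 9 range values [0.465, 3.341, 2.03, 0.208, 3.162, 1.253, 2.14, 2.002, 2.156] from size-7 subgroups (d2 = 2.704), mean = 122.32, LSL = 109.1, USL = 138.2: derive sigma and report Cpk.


R_bar = (0.465 + 3.341 + 2.03 + 0.208 + 3.162 + 1.253 + 2.14 + 2.002 + 2.156) / 9 = 1.8618889
sigma = R_bar / d2 = 1.8618889 / 2.704 = 0.68856838
Cp = (USL - LSL)/(6*sigma) = (138.2 - 109.1)/(6*0.68856838) = 7.0436
Cpu = (138.2 - 122.32)/(3*0.68856838) = 7.6874
Cpl = (122.32 - 109.1)/(3*0.68856838) = 6.3998
Cpk = min(Cpu, Cpl) = 6.3998

6.3998
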